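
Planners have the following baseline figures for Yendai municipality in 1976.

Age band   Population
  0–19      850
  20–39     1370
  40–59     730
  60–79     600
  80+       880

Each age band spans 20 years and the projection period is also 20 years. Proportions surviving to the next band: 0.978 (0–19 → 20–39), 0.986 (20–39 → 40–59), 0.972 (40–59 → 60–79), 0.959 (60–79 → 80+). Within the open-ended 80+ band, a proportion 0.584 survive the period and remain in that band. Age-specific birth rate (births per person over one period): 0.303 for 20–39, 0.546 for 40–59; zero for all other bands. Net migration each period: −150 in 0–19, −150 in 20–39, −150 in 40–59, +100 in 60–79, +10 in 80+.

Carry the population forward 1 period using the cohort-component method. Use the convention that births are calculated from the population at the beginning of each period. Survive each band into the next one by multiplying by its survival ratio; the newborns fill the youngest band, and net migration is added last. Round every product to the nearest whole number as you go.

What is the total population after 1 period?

Call the bands 1 to 5, youngest first.
— Period 1 —
Births: 1370 * 0.303 = 415  |  730 * 0.546 = 399 → total 814
Band 2: 850 * 0.978 = 831
Band 3: 1370 * 0.986 = 1351
Band 4: 730 * 0.972 = 710
Band 5: 600 * 0.959 + 880 * 0.584 = 575 + 514 = 1089
Net migration: Band 1 − 150 → 664; Band 2 − 150 → 681; Band 3 − 150 → 1201; Band 4 + 100 → 810; Band 5 + 10 → 1099
→ [664, 681, 1201, 810, 1099]
Total after period 1: 664 + 681 + 1201 + 810 + 1099 = 4455

4455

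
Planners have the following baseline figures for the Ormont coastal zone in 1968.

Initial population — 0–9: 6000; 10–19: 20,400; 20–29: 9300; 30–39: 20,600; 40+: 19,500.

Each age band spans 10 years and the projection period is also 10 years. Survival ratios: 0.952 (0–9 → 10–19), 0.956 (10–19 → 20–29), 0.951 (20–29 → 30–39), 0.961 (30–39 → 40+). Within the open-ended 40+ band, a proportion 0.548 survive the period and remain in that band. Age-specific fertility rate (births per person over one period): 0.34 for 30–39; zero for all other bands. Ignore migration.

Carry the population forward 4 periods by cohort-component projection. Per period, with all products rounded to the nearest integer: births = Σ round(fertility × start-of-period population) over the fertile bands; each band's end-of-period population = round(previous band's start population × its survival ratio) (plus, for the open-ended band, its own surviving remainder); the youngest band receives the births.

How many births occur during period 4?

[period 1]
Births: 20600 * 0.34 = 7004
10–19: 6000 * 0.952 = 5712
20–29: 20400 * 0.956 = 19502
30–39: 9300 * 0.951 = 8844
40+: 20600 * 0.961 + 19500 * 0.548 = 19797 + 10686 = 30483
Population now: 0–9=7004, 10–19=5712, 20–29=19502, 30–39=8844, 40+=30483
[period 2]
Births: 8844 * 0.34 = 3007
10–19: 7004 * 0.952 = 6668
20–29: 5712 * 0.956 = 5461
30–39: 19502 * 0.951 = 18546
40+: 8844 * 0.961 + 30483 * 0.548 = 8499 + 16705 = 25204
Population now: 0–9=3007, 10–19=6668, 20–29=5461, 30–39=18546, 40+=25204
[period 3]
Births: 18546 * 0.34 = 6306
10–19: 3007 * 0.952 = 2863
20–29: 6668 * 0.956 = 6375
30–39: 5461 * 0.951 = 5193
40+: 18546 * 0.961 + 25204 * 0.548 = 17823 + 13812 = 31635
Population now: 0–9=6306, 10–19=2863, 20–29=6375, 30–39=5193, 40+=31635
[period 4]
Births: 5193 * 0.34 = 1766
10–19: 6306 * 0.952 = 6003
20–29: 2863 * 0.956 = 2737
30–39: 6375 * 0.951 = 6063
40+: 5193 * 0.961 + 31635 * 0.548 = 4990 + 17336 = 22326
Population now: 0–9=1766, 10–19=6003, 20–29=2737, 30–39=6063, 40+=22326

1766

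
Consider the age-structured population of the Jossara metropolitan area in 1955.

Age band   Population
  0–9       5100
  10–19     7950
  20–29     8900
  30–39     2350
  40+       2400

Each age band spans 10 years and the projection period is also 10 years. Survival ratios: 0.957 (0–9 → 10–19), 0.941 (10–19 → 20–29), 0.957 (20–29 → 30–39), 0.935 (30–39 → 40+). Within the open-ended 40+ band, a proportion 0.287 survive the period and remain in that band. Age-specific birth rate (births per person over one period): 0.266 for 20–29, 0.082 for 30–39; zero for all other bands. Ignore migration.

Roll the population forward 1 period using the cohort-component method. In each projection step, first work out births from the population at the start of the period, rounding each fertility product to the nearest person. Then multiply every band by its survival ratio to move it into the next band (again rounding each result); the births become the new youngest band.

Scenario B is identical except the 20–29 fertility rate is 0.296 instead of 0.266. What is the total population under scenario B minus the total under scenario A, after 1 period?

267

Let band 1 be 0–9 through band 5 = 40+.
[period 1]
Births: 8900 × 0.266 = 2367  |  2350 × 0.082 = 193 — total 2560
Band 2: 5100 × 0.957 = 4881
Band 3: 7950 × 0.941 = 7481
Band 4: 8900 × 0.957 = 8517
Band 5: 2350 × 0.935 + 2400 × 0.287 = 2197 + 689 = 2886
→ [2560, 4881, 7481, 8517, 2886]
Scenario A total after 1 period: 26325
Scenario B projection —
[period 1]
Births: 8900 × 0.296 = 2634  |  2350 × 0.082 = 193 — total 2827
Band 2: 5100 × 0.957 = 4881
Band 3: 7950 × 0.941 = 7481
Band 4: 8900 × 0.957 = 8517
Band 5: 2350 × 0.935 + 2400 × 0.287 = 2197 + 689 = 2886
→ [2827, 4881, 7481, 8517, 2886]
Scenario B total after 1 period: 26592
Difference B − A = 26592 − 26325 = 267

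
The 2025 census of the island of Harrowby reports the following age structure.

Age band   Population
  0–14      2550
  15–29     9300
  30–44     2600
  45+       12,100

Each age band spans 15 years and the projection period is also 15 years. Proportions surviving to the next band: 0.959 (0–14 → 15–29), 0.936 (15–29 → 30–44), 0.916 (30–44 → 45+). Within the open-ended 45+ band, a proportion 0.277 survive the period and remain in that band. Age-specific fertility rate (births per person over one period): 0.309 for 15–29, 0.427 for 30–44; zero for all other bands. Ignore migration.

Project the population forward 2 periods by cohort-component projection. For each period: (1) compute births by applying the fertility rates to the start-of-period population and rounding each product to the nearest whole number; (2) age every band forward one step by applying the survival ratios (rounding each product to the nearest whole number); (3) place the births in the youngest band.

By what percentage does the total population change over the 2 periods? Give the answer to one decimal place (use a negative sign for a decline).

— Period 1 —
Births: 9300 × 0.309 = 2874, 2600 × 0.427 = 1110 — total 3984
15–29: 2550 × 0.959 = 2445
30–44: 9300 × 0.936 = 8705
45+: 2600 × 0.916 + 12100 × 0.277 = 2382 + 3352 = 5734
Giving 3984 / 2445 / 8705 / 5734.
— Period 2 —
Births: 2445 × 0.309 = 756, 8705 × 0.427 = 3717 — total 4473
15–29: 3984 × 0.959 = 3821
30–44: 2445 × 0.936 = 2289
45+: 8705 × 0.916 + 5734 × 0.277 = 7974 + 1588 = 9562
Giving 4473 / 3821 / 2289 / 9562.
Total: 26550 → 20145; change = -6405; percentage change = -24.1%

-24.1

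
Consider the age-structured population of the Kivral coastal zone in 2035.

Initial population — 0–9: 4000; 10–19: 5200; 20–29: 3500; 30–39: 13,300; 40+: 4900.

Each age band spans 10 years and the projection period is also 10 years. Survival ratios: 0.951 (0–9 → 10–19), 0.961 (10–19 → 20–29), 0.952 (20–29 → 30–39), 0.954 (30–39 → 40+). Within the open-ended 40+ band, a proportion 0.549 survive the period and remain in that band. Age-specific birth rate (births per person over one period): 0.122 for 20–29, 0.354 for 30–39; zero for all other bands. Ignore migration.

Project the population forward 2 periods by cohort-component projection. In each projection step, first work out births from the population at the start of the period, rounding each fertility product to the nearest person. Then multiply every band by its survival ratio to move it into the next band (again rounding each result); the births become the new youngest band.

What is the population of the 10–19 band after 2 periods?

4883

— Period 1 —
Births: 3500 × 0.122 = 427 ; 13300 × 0.354 = 4708 ⇒ total 5135
10–19: 4000 × 0.951 = 3804
20–29: 5200 × 0.961 = 4997
30–39: 3500 × 0.952 = 3332
40+: 13300 × 0.954 + 4900 × 0.549 = 12688 + 2690 = 15378
Giving 5135 / 3804 / 4997 / 3332 / 15378.
— Period 2 —
Births: 4997 × 0.122 = 610 ; 3332 × 0.354 = 1180 ⇒ total 1790
10–19: 5135 × 0.951 = 4883
20–29: 3804 × 0.961 = 3656
30–39: 4997 × 0.952 = 4757
40+: 3332 × 0.954 + 15378 × 0.549 = 3179 + 8443 = 11622
Giving 1790 / 4883 / 3656 / 4757 / 11622.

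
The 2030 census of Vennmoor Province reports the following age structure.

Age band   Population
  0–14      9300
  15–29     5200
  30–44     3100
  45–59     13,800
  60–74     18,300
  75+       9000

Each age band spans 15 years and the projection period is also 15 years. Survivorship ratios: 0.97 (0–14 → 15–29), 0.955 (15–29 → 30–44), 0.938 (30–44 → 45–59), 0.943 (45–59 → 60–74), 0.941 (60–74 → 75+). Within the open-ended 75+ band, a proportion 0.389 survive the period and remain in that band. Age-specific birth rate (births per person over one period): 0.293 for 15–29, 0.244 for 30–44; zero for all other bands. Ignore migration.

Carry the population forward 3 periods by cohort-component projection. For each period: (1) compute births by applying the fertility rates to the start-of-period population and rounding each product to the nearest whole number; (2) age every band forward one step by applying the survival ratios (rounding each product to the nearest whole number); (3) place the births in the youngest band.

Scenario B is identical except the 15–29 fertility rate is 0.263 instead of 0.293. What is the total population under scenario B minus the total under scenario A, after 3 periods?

Call the groups 1 to 6, youngest first.
Period 1.
Births: 5200 × 0.293 = 1524  |  3100 × 0.244 = 756 → 2280
Group 2: 9300 × 0.97 = 9021
Group 3: 5200 × 0.955 = 4966
Group 4: 3100 × 0.938 = 2908
Group 5: 13800 × 0.943 = 13013
Group 6: 18300 × 0.941 + 9000 × 0.389 = 17220 + 3501 = 20721
Giving 2280 / 9021 / 4966 / 2908 / 13013 / 20721.
Period 2.
Births: 9021 × 0.293 = 2643  |  4966 × 0.244 = 1212 → 3855
Group 2: 2280 × 0.97 = 2212
Group 3: 9021 × 0.955 = 8615
Group 4: 4966 × 0.938 = 4658
Group 5: 2908 × 0.943 = 2742
Group 6: 13013 × 0.941 + 20721 × 0.389 = 12245 + 8060 = 20305
Giving 3855 / 2212 / 8615 / 4658 / 2742 / 20305.
Period 3.
Births: 2212 × 0.293 = 648  |  8615 × 0.244 = 2102 → 2750
Group 2: 3855 × 0.97 = 3739
Group 3: 2212 × 0.955 = 2112
Group 4: 8615 × 0.938 = 8081
Group 5: 4658 × 0.943 = 4392
Group 6: 2742 × 0.941 + 20305 × 0.389 = 2580 + 7899 = 10479
Giving 2750 / 3739 / 2112 / 8081 / 4392 / 10479.
Scenario A total after 3 periods: 31553
Scenario B projection —
Period 1.
Births: 5200 × 0.263 = 1368  |  3100 × 0.244 = 756 → 2124
Group 2: 9300 × 0.97 = 9021
Group 3: 5200 × 0.955 = 4966
Group 4: 3100 × 0.938 = 2908
Group 5: 13800 × 0.943 = 13013
Group 6: 18300 × 0.941 + 9000 × 0.389 = 17220 + 3501 = 20721
Giving 2124 / 9021 / 4966 / 2908 / 13013 / 20721.
Period 2.
Births: 9021 × 0.263 = 2373  |  4966 × 0.244 = 1212 → 3585
Group 2: 2124 × 0.97 = 2060
Group 3: 9021 × 0.955 = 8615
Group 4: 4966 × 0.938 = 4658
Group 5: 2908 × 0.943 = 2742
Group 6: 13013 × 0.941 + 20721 × 0.389 = 12245 + 8060 = 20305
Giving 3585 / 2060 / 8615 / 4658 / 2742 / 20305.
Period 3.
Births: 2060 × 0.263 = 542  |  8615 × 0.244 = 2102 → 2644
Group 2: 3585 × 0.97 = 3477
Group 3: 2060 × 0.955 = 1967
Group 4: 8615 × 0.938 = 8081
Group 5: 4658 × 0.943 = 4392
Group 6: 2742 × 0.941 + 20305 × 0.389 = 2580 + 7899 = 10479
Giving 2644 / 3477 / 1967 / 8081 / 4392 / 10479.
Scenario B total after 3 periods: 31040
Difference B − A = 31040 − 31553 = -513

-513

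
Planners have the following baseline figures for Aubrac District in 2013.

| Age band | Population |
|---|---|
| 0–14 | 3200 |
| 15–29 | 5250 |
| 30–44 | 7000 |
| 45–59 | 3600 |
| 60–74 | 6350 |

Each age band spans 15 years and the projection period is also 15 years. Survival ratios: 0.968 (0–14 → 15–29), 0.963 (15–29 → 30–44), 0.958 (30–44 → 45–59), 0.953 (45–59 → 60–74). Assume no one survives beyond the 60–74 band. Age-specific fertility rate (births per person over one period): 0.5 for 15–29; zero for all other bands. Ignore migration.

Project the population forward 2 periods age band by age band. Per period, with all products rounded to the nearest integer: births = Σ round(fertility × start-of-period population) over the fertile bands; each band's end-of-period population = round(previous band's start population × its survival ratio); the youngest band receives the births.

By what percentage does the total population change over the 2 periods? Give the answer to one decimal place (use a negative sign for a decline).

-27.9

After projecting period 1:
Births: 5250 × 0.5 = 2625
15–29: 3200 × 0.968 = 3098
30–44: 5250 × 0.963 = 5056
45–59: 7000 × 0.958 = 6706
60–74: 3600 × 0.953 = 3431
Population now: 0–14=2625, 15–29=3098, 30–44=5056, 45–59=6706, 60–74=3431
After projecting period 2:
Births: 3098 × 0.5 = 1549
15–29: 2625 × 0.968 = 2541
30–44: 3098 × 0.963 = 2983
45–59: 5056 × 0.958 = 4844
60–74: 6706 × 0.953 = 6391
Population now: 0–14=1549, 15–29=2541, 30–44=2983, 45–59=4844, 60–74=6391
Total: 25400 → 18308; change = -7092; percentage change = -27.9%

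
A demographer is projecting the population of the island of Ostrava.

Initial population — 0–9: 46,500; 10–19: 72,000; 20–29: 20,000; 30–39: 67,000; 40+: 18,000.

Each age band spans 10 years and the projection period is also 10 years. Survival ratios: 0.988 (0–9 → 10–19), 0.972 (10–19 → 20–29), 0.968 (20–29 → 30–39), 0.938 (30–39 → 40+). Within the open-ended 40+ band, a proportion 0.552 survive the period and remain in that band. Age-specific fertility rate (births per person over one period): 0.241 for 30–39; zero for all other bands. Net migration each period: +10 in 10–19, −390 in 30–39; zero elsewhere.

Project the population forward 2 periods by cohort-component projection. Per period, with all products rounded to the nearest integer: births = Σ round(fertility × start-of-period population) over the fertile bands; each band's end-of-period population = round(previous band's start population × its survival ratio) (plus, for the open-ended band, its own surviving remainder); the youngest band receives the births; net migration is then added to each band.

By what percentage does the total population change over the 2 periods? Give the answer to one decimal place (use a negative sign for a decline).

-14.8

Period 1.
Births: 67000 × 0.241 = 16147
10–19: 46500 × 0.988 = 45942
20–29: 72000 × 0.972 = 69984
30–39: 20000 × 0.968 = 19360
40+: 67000 × 0.938 + 18000 × 0.552 = 62846 + 9936 = 72782
Net migration: 10–19 + 10 → 45952; 30–39 − 390 → 18970
Population now: 0–9=16147, 10–19=45952, 20–29=69984, 30–39=18970, 40+=72782
Period 2.
Births: 18970 × 0.241 = 4572
10–19: 16147 × 0.988 = 15953
20–29: 45952 × 0.972 = 44665
30–39: 69984 × 0.968 = 67745
40+: 18970 × 0.938 + 72782 × 0.552 = 17794 + 40176 = 57970
Net migration: 10–19 + 10 → 15963; 30–39 − 390 → 67355
Population now: 0–9=4572, 10–19=15963, 20–29=44665, 30–39=67355, 40+=57970
Total: 223500 → 190525; change = -32975; percentage change = -14.8%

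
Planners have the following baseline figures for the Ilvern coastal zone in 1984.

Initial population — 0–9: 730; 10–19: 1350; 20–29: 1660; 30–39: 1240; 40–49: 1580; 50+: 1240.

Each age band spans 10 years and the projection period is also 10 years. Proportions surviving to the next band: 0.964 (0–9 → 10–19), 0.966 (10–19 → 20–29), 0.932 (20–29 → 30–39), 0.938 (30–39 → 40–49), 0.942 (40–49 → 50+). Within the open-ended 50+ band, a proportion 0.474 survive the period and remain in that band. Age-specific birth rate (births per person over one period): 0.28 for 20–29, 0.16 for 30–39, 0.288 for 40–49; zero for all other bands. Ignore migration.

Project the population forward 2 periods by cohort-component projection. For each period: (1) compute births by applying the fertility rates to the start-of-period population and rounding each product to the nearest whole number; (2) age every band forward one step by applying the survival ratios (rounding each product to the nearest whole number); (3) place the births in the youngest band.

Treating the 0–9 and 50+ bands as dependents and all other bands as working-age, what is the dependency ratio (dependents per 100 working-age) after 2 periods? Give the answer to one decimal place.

68.4

Numbering the groups 1..6 from youngest to oldest:
Period 1:
Births: 1660 * 0.28 = 465, 1240 * 0.16 = 198, 1580 * 0.288 = 455 — total 1118
Group 2: 730 * 0.964 = 704
Group 3: 1350 * 0.966 = 1304
Group 4: 1660 * 0.932 = 1547
Group 5: 1240 * 0.938 = 1163
Group 6: 1580 * 0.942 + 1240 * 0.474 = 1488 + 588 = 2076
→ [1118, 704, 1304, 1547, 1163, 2076]
Period 2:
Births: 1304 * 0.28 = 365, 1547 * 0.16 = 248, 1163 * 0.288 = 335 — total 948
Group 2: 1118 * 0.964 = 1078
Group 3: 704 * 0.966 = 680
Group 4: 1304 * 0.932 = 1215
Group 5: 1547 * 0.938 = 1451
Group 6: 1163 * 0.942 + 2076 * 0.474 = 1096 + 984 = 2080
→ [948, 1078, 680, 1215, 1451, 2080]
Dependents (band 0–9 + band 50+) = 948 + 2080 = 3028; working-age = 4424; ratio = 3028/4424 × 100 = 68.4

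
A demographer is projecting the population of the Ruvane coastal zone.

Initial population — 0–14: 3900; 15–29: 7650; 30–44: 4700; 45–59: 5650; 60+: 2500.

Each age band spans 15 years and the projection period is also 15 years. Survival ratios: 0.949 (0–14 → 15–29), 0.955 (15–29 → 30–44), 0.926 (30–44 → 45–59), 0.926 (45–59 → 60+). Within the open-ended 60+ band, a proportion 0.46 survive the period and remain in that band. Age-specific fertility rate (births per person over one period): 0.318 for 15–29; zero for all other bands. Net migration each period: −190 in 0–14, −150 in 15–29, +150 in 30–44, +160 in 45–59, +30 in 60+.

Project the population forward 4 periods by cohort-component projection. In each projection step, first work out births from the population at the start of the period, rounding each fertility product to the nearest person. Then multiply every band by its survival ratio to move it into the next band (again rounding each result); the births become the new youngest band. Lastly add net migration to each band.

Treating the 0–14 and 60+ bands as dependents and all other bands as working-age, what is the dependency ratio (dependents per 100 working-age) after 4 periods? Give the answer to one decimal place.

[period 1]
Births: 7650 * 0.318 = 2433
15–29: 3900 * 0.949 = 3701
30–44: 7650 * 0.955 = 7306
45–59: 4700 * 0.926 = 4352
60+: 5650 * 0.926 + 2500 * 0.46 = 5232 + 1150 = 6382
Net migration: 0–14 − 190 → 2243; 15–29 − 150 → 3551; 30–44 + 150 → 7456; 45–59 + 160 → 4512; 60+ + 30 → 6412
Population now: 0–14=2243, 15–29=3551, 30–44=7456, 45–59=4512, 60+=6412
[period 2]
Births: 3551 * 0.318 = 1129
15–29: 2243 * 0.949 = 2129
30–44: 3551 * 0.955 = 3391
45–59: 7456 * 0.926 = 6904
60+: 4512 * 0.926 + 6412 * 0.46 = 4178 + 2950 = 7128
Net migration: 0–14 − 190 → 939; 15–29 − 150 → 1979; 30–44 + 150 → 3541; 45–59 + 160 → 7064; 60+ + 30 → 7158
Population now: 0–14=939, 15–29=1979, 30–44=3541, 45–59=7064, 60+=7158
[period 3]
Births: 1979 * 0.318 = 629
15–29: 939 * 0.949 = 891
30–44: 1979 * 0.955 = 1890
45–59: 3541 * 0.926 = 3279
60+: 7064 * 0.926 + 7158 * 0.46 = 6541 + 3293 = 9834
Net migration: 0–14 − 190 → 439; 15–29 − 150 → 741; 30–44 + 150 → 2040; 45–59 + 160 → 3439; 60+ + 30 → 9864
Population now: 0–14=439, 15–29=741, 30–44=2040, 45–59=3439, 60+=9864
[period 4]
Births: 741 * 0.318 = 236
15–29: 439 * 0.949 = 417
30–44: 741 * 0.955 = 708
45–59: 2040 * 0.926 = 1889
60+: 3439 * 0.926 + 9864 * 0.46 = 3185 + 4537 = 7722
Net migration: 0–14 − 190 → 46; 15–29 − 150 → 267; 30–44 + 150 → 858; 45–59 + 160 → 2049; 60+ + 30 → 7752
Population now: 0–14=46, 15–29=267, 30–44=858, 45–59=2049, 60+=7752
Dependents (band 0–14 + band 60+) = 46 + 7752 = 7798; working-age = 3174; ratio = 7798/3174 × 100 = 245.7

245.7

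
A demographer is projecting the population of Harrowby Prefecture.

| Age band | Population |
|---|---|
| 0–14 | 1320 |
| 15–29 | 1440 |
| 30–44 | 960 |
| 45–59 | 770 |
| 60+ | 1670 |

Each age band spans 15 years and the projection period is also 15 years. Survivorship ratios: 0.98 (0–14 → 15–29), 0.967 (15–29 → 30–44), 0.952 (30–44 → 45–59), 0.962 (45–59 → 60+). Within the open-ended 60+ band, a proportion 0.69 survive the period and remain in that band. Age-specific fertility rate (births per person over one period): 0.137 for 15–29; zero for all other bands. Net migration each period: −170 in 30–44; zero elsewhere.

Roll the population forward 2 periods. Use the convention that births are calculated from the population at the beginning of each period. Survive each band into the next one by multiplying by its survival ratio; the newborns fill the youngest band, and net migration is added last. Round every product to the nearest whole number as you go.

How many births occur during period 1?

197

Period 1:
Births: 1440 * 0.137 = 197
15–29: 1320 * 0.98 = 1294
30–44: 1440 * 0.967 = 1392
45–59: 960 * 0.952 = 914
60+: 770 * 0.962 + 1670 * 0.69 = 741 + 1152 = 1893
Net migration: 30–44 − 170 → 1222
Population now: 0–14=197, 15–29=1294, 30–44=1222, 45–59=914, 60+=1893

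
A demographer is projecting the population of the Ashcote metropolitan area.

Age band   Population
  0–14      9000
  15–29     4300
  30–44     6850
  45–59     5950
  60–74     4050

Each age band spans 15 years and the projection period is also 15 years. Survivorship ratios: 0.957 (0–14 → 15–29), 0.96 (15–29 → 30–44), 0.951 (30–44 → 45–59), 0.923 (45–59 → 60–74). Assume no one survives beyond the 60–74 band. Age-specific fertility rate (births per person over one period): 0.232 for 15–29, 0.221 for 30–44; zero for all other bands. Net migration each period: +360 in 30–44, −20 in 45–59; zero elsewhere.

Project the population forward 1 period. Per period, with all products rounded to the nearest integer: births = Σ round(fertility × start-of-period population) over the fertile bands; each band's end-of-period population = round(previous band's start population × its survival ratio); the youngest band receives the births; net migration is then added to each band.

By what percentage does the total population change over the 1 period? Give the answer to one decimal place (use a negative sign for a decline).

Period 1:
Births: 4300 × 0.232 = 998  |  6850 × 0.221 = 1514 → 2512
15–29: 9000 × 0.957 = 8613
30–44: 4300 × 0.96 = 4128
45–59: 6850 × 0.951 = 6514
60–74: 5950 × 0.923 = 5492
Net migration: 30–44 + 360 → 4488; 45–59 − 20 → 6494
End of period: [2512, 8613, 4488, 6494, 5492]
Total: 30150 → 27599; change = -2551; percentage change = -8.5%

-8.5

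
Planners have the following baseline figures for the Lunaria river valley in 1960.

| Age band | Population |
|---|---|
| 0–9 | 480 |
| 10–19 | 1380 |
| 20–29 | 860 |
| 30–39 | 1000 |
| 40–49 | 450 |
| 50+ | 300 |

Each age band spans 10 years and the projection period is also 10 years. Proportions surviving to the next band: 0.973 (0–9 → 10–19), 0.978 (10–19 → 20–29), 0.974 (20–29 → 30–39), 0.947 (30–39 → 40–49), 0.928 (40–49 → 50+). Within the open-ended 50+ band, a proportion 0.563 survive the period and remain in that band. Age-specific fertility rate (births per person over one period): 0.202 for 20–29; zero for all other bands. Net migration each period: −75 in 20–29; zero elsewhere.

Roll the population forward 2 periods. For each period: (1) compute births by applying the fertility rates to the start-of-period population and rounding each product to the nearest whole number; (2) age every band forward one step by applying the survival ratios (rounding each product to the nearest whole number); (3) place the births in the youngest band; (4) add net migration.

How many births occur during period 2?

— Period 1 —
Births: 860 × 0.202 = 174
10–19: 480 × 0.973 = 467
20–29: 1380 × 0.978 = 1350
30–39: 860 × 0.974 = 838
40–49: 1000 × 0.947 = 947
50+: 450 × 0.928 + 300 × 0.563 = 418 + 169 = 587
Net migration: 20–29 − 75 → 1275
→ [174, 467, 1275, 838, 947, 587]
— Period 2 —
Births: 1275 × 0.202 = 258
10–19: 174 × 0.973 = 169
20–29: 467 × 0.978 = 457
30–39: 1275 × 0.974 = 1242
40–49: 838 × 0.947 = 794
50+: 947 × 0.928 + 587 × 0.563 = 879 + 330 = 1209
Net migration: 20–29 − 75 → 382
→ [258, 169, 382, 1242, 794, 1209]

258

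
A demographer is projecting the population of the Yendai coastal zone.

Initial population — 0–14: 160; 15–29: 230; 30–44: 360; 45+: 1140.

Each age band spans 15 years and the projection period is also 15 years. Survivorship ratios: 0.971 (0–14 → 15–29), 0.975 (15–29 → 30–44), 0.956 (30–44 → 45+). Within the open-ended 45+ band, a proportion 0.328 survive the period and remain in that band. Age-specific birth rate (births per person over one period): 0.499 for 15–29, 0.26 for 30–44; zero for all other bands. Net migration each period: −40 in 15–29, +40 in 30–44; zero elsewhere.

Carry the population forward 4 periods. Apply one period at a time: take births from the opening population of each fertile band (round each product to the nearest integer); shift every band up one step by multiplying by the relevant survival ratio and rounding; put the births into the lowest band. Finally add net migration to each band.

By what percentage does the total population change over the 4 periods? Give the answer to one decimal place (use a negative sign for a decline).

-69.3

Let band 1 be 0–14 through band 4 = 45+.
After projecting period 1:
Births: 230 × 0.499 = 115, 360 × 0.26 = 94 → 209
Band 2: 160 × 0.971 = 155
Band 3: 230 × 0.975 = 224
Band 4: 360 × 0.956 + 1140 × 0.328 = 344 + 374 = 718
Net migration: Band 2 − 40 → 115; Band 3 + 40 → 264
Giving 209 / 115 / 264 / 718.
After projecting period 2:
Births: 115 × 0.499 = 57, 264 × 0.26 = 69 → 126
Band 2: 209 × 0.971 = 203
Band 3: 115 × 0.975 = 112
Band 4: 264 × 0.956 + 718 × 0.328 = 252 + 236 = 488
Net migration: Band 2 − 40 → 163; Band 3 + 40 → 152
Giving 126 / 163 / 152 / 488.
After projecting period 3:
Births: 163 × 0.499 = 81, 152 × 0.26 = 40 → 121
Band 2: 126 × 0.971 = 122
Band 3: 163 × 0.975 = 159
Band 4: 152 × 0.956 + 488 × 0.328 = 145 + 160 = 305
Net migration: Band 2 − 40 → 82; Band 3 + 40 → 199
Giving 121 / 82 / 199 / 305.
After projecting period 4:
Births: 82 × 0.499 = 41, 199 × 0.26 = 52 → 93
Band 2: 121 × 0.971 = 117
Band 3: 82 × 0.975 = 80
Band 4: 199 × 0.956 + 305 × 0.328 = 190 + 100 = 290
Net migration: Band 2 − 40 → 77; Band 3 + 40 → 120
Giving 93 / 77 / 120 / 290.
Total: 1890 → 580; change = -1310; percentage change = -69.3%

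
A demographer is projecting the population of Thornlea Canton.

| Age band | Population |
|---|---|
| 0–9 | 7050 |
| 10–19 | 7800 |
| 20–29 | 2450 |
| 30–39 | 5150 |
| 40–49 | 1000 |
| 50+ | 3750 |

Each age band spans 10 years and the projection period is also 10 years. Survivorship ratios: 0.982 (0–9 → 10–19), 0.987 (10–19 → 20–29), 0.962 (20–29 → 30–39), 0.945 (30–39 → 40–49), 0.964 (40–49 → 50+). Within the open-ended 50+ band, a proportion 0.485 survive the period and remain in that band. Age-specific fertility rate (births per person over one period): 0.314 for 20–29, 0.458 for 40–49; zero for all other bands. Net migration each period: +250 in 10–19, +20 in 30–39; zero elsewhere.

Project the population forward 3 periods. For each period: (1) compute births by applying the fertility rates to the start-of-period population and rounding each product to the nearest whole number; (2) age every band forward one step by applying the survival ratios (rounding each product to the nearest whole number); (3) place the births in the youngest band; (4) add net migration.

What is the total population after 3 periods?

— Period 1 —
Births: 2450 × 0.314 = 769, 1000 × 0.458 = 458 ⇒ total 1227
10–19: 7050 × 0.982 = 6923
20–29: 7800 × 0.987 = 7699
30–39: 2450 × 0.962 = 2357
40–49: 5150 × 0.945 = 4867
50+: 1000 × 0.964 + 3750 × 0.485 = 964 + 1819 = 2783
Net migration: 10–19 + 250 → 7173; 30–39 + 20 → 2377
→ [1227, 7173, 7699, 2377, 4867, 2783]
— Period 2 —
Births: 7699 × 0.314 = 2417, 4867 × 0.458 = 2229 ⇒ total 4646
10–19: 1227 × 0.982 = 1205
20–29: 7173 × 0.987 = 7080
30–39: 7699 × 0.962 = 7406
40–49: 2377 × 0.945 = 2246
50+: 4867 × 0.964 + 2783 × 0.485 = 4692 + 1350 = 6042
Net migration: 10–19 + 250 → 1455; 30–39 + 20 → 7426
→ [4646, 1455, 7080, 7426, 2246, 6042]
— Period 3 —
Births: 7080 × 0.314 = 2223, 2246 × 0.458 = 1029 ⇒ total 3252
10–19: 4646 × 0.982 = 4562
20–29: 1455 × 0.987 = 1436
30–39: 7080 × 0.962 = 6811
40–49: 7426 × 0.945 = 7018
50+: 2246 × 0.964 + 6042 × 0.485 = 2165 + 2930 = 5095
Net migration: 10–19 + 250 → 4812; 30–39 + 20 → 6831
→ [3252, 4812, 1436, 6831, 7018, 5095]
Total after period 3: 3252 + 4812 + 1436 + 6831 + 7018 + 5095 = 28444

28444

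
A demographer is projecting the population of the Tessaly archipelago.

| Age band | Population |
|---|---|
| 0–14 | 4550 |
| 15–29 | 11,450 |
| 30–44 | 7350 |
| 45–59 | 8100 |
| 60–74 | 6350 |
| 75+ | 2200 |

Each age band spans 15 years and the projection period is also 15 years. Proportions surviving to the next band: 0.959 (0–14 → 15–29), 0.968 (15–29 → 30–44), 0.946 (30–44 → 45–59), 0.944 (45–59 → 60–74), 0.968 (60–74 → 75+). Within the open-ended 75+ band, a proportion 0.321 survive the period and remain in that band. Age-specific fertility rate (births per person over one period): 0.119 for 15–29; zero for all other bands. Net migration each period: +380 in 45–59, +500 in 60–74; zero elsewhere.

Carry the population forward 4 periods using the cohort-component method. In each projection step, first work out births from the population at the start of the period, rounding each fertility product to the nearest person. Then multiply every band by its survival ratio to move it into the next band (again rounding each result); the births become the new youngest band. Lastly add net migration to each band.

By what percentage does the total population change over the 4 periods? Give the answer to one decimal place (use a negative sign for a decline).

— Period 1 —
Births: 11450 × 0.119 = 1363
15–29: 4550 × 0.959 = 4363
30–44: 11450 × 0.968 = 11084
45–59: 7350 × 0.946 = 6953
60–74: 8100 × 0.944 = 7646
75+: 6350 × 0.968 + 2200 × 0.321 = 6147 + 706 = 6853
Net migration: 45–59 + 380 → 7333; 60–74 + 500 → 8146
Giving 1363 / 4363 / 11084 / 7333 / 8146 / 6853.
— Period 2 —
Births: 4363 × 0.119 = 519
15–29: 1363 × 0.959 = 1307
30–44: 4363 × 0.968 = 4223
45–59: 11084 × 0.946 = 10485
60–74: 7333 × 0.944 = 6922
75+: 8146 × 0.968 + 6853 × 0.321 = 7885 + 2200 = 10085
Net migration: 45–59 + 380 → 10865; 60–74 + 500 → 7422
Giving 519 / 1307 / 4223 / 10865 / 7422 / 10085.
— Period 3 —
Births: 1307 × 0.119 = 156
15–29: 519 × 0.959 = 498
30–44: 1307 × 0.968 = 1265
45–59: 4223 × 0.946 = 3995
60–74: 10865 × 0.944 = 10257
75+: 7422 × 0.968 + 10085 × 0.321 = 7184 + 3237 = 10421
Net migration: 45–59 + 380 → 4375; 60–74 + 500 → 10757
Giving 156 / 498 / 1265 / 4375 / 10757 / 10421.
— Period 4 —
Births: 498 × 0.119 = 59
15–29: 156 × 0.959 = 150
30–44: 498 × 0.968 = 482
45–59: 1265 × 0.946 = 1197
60–74: 4375 × 0.944 = 4130
75+: 10757 × 0.968 + 10421 × 0.321 = 10413 + 3345 = 13758
Net migration: 45–59 + 380 → 1577; 60–74 + 500 → 4630
Giving 59 / 150 / 482 / 1577 / 4630 / 13758.
Total: 40000 → 20656; change = -19344; percentage change = -48.4%

-48.4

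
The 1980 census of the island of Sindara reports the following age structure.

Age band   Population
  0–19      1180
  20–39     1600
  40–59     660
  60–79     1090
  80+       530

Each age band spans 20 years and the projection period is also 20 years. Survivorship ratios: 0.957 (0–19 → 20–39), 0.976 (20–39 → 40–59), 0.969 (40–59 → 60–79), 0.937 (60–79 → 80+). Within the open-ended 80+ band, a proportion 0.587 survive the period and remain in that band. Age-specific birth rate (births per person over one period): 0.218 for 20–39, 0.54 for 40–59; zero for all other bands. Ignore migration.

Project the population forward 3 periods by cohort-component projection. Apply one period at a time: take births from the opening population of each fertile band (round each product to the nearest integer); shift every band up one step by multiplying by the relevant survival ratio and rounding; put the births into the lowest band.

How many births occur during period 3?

Let band 1 be 0–19 through band 5 = 80+.
[period 1]
Births: 1600 × 0.218 = 349  |  660 × 0.54 = 356 → total 705
Band 2: 1180 × 0.957 = 1129
Band 3: 1600 × 0.976 = 1562
Band 4: 660 × 0.969 = 640
Band 5: 1090 × 0.937 + 530 × 0.587 = 1021 + 311 = 1332
End of period: [705, 1129, 1562, 640, 1332]
[period 2]
Births: 1129 × 0.218 = 246  |  1562 × 0.54 = 843 → total 1089
Band 2: 705 × 0.957 = 675
Band 3: 1129 × 0.976 = 1102
Band 4: 1562 × 0.969 = 1514
Band 5: 640 × 0.937 + 1332 × 0.587 = 600 + 782 = 1382
End of period: [1089, 675, 1102, 1514, 1382]
[period 3]
Births: 675 × 0.218 = 147  |  1102 × 0.54 = 595 → total 742
Band 2: 1089 × 0.957 = 1042
Band 3: 675 × 0.976 = 659
Band 4: 1102 × 0.969 = 1068
Band 5: 1514 × 0.937 + 1382 × 0.587 = 1419 + 811 = 2230
End of period: [742, 1042, 659, 1068, 2230]

742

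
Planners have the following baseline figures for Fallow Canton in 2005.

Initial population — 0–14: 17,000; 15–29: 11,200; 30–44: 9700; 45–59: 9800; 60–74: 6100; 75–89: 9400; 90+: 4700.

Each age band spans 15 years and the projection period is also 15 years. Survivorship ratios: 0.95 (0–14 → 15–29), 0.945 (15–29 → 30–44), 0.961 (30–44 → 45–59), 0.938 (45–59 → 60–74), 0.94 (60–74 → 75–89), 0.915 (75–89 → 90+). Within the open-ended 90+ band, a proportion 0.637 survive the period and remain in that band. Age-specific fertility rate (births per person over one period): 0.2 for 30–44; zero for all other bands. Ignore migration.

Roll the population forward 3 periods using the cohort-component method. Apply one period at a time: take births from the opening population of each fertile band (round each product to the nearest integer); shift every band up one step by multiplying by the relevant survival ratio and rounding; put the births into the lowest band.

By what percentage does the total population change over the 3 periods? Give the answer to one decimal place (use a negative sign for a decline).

-18.7

(Bands numbered youngest = 1 to oldest = 7.)
[period 1]
Births: 9700 * 0.2 = 1940
Band 2: 17000 * 0.95 = 16150
Band 3: 11200 * 0.945 = 10584
Band 4: 9700 * 0.961 = 9322
Band 5: 9800 * 0.938 = 9192
Band 6: 6100 * 0.94 = 5734
Band 7: 9400 * 0.915 + 4700 * 0.637 = 8601 + 2994 = 11595
Population now: 0–14=1940, 15–29=16150, 30–44=10584, 45–59=9322, 60–74=9192, 75–89=5734, 90+=11595
[period 2]
Births: 10584 * 0.2 = 2117
Band 2: 1940 * 0.95 = 1843
Band 3: 16150 * 0.945 = 15262
Band 4: 10584 * 0.961 = 10171
Band 5: 9322 * 0.938 = 8744
Band 6: 9192 * 0.94 = 8640
Band 7: 5734 * 0.915 + 11595 * 0.637 = 5247 + 7386 = 12633
Population now: 0–14=2117, 15–29=1843, 30–44=15262, 45–59=10171, 60–74=8744, 75–89=8640, 90+=12633
[period 3]
Births: 15262 * 0.2 = 3052
Band 2: 2117 * 0.95 = 2011
Band 3: 1843 * 0.945 = 1742
Band 4: 15262 * 0.961 = 14667
Band 5: 10171 * 0.938 = 9540
Band 6: 8744 * 0.94 = 8219
Band 7: 8640 * 0.915 + 12633 * 0.637 = 7906 + 8047 = 15953
Population now: 0–14=3052, 15–29=2011, 30–44=1742, 45–59=14667, 60–74=9540, 75–89=8219, 90+=15953
Total: 67900 → 55184; change = -12716; percentage change = -18.7%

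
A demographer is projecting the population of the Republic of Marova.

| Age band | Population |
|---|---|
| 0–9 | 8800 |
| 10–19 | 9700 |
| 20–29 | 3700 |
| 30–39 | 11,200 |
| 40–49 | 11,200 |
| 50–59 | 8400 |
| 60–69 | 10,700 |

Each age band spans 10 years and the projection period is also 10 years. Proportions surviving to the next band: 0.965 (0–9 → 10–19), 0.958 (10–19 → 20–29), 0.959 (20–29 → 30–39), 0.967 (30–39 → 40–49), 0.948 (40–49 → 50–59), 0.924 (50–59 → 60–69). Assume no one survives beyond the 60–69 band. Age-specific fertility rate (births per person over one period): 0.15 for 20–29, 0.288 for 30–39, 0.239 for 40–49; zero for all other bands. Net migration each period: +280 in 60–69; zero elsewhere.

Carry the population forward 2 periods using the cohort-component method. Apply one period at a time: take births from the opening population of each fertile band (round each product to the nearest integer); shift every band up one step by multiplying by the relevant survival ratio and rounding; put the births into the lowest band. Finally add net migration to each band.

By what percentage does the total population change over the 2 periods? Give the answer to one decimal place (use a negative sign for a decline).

-18.3

Numbering the bands 1..7 from youngest to oldest:
Period 1.
Births: 3700 * 0.15 = 555 ; 11200 * 0.288 = 3226 ; 11200 * 0.239 = 2677 → 6458
Band 2: 8800 * 0.965 = 8492
Band 3: 9700 * 0.958 = 9293
Band 4: 3700 * 0.959 = 3548
Band 5: 11200 * 0.967 = 10830
Band 6: 11200 * 0.948 = 10618
Band 7: 8400 * 0.924 = 7762
Net migration: Band 7 + 280 → 8042
→ [6458, 8492, 9293, 3548, 10830, 10618, 8042]
Period 2.
Births: 9293 * 0.15 = 1394 ; 3548 * 0.288 = 1022 ; 10830 * 0.239 = 2588 → 5004
Band 2: 6458 * 0.965 = 6232
Band 3: 8492 * 0.958 = 8135
Band 4: 9293 * 0.959 = 8912
Band 5: 3548 * 0.967 = 3431
Band 6: 10830 * 0.948 = 10267
Band 7: 10618 * 0.924 = 9811
Net migration: Band 7 + 280 → 10091
→ [5004, 6232, 8135, 8912, 3431, 10267, 10091]
Total: 63700 → 52072; change = -11628; percentage change = -18.3%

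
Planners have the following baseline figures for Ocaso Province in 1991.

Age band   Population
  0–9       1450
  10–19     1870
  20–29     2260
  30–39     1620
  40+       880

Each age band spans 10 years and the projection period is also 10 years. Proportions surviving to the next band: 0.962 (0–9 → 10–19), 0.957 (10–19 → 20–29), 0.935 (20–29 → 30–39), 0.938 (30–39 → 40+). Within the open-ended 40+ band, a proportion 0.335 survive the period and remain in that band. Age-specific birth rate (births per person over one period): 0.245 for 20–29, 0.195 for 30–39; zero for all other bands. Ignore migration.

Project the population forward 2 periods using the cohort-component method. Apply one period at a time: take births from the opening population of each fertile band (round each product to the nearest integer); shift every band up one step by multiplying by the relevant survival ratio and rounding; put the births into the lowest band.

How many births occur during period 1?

— Period 1 —
Births: 2260 × 0.245 = 554, 1620 × 0.195 = 316 ⇒ total 870
10–19: 1450 × 0.962 = 1395
20–29: 1870 × 0.957 = 1790
30–39: 2260 × 0.935 = 2113
40+: 1620 × 0.938 + 880 × 0.335 = 1520 + 295 = 1815
Population now: 0–9=870, 10–19=1395, 20–29=1790, 30–39=2113, 40+=1815

870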